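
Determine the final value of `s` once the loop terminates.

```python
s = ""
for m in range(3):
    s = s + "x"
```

Let's trace through this code step by step.

Initialize: s = ''
Entering loop: for m in range(3):
After iteration 1: m = 0, s = 'x'
After iteration 2: m = 1, s = 'xx'
After iteration 3: m = 2, s = 'xxx'
Loop ends.

Final answer: 'xxx'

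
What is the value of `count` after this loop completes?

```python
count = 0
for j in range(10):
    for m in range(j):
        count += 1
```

Let's trace through this code step by step.

Initialize: count = 0
Entering loop: for j in range(10):
After iteration 1: j = 0, count = 0
After iteration 2: j = 1, count = 1, m = 0
After iteration 3: j = 2, count = 3, m = 1
After iteration 4: j = 3, count = 6, m = 2
After iteration 5: j = 4, count = 10, m = 3
After iteration 6: j = 5, count = 15, m = 4
After iteration 7: j = 6, count = 21, m = 5
After iteration 8: j = 7, count = 28, m = 6
After iteration 9: j = 8, count = 36, m = 7
After iteration 10: j = 9, count = 45, m = 8
Loop ends.

Final answer: 45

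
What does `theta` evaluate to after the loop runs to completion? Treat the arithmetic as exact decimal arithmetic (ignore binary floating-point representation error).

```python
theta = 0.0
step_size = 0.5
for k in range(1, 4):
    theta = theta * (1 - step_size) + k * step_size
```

Let's trace through this code step by step.

Initialize: theta = 0.0
Initialize: step_size = 0.5
Entering loop: for k in range(1, 4):
After iteration 1: k = 1, theta = 0.5
After iteration 2: k = 2, theta = 1.25
After iteration 3: k = 3, theta = 2.125
Loop ends.

Final answer: 2.125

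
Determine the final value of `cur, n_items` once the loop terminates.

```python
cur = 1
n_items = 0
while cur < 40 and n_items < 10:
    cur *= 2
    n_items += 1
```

Let's trace through this code step by step.

Initialize: cur = 1
Initialize: n_items = 0
Entering loop: while cur < 40 and n_items < 10:
After iteration 1: cur = 2, n_items = 1
After iteration 2: cur = 4, n_items = 2
After iteration 3: cur = 8, n_items = 3
After iteration 4: cur = 16, n_items = 4
After iteration 5: cur = 32, n_items = 5
After iteration 6: cur = 64, n_items = 6
Loop ends.

Final answer: 64, 6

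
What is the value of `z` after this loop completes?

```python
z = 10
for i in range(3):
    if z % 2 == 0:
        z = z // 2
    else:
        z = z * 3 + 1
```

Let's trace through this code step by step.

Initialize: z = 10
Entering loop: for i in range(3):
After iteration 1: i = 0, z = 5
After iteration 2: i = 1, z = 16
After iteration 3: i = 2, z = 8
Loop ends.

Final answer: 8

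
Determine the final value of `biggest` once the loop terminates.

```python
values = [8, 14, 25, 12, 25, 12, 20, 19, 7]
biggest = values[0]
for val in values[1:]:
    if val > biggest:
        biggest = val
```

Let's trace through this code step by step.

Initialize: values = [8, 14, 25, 12, 25, 12, 20, 19, 7]
Initialize: biggest = 8
Entering loop: for val in values[1:]:
After iteration 1: val = 14, biggest = 14
After iteration 2: val = 25, biggest = 25
After iteration 3: val = 12, biggest = 25
After iteration 4: val = 25, biggest = 25
After iteration 5: val = 12, biggest = 25
After iteration 6: val = 20, biggest = 25
After iteration 7: val = 19, biggest = 25
After iteration 8: val = 7, biggest = 25
Loop ends.

Final answer: 25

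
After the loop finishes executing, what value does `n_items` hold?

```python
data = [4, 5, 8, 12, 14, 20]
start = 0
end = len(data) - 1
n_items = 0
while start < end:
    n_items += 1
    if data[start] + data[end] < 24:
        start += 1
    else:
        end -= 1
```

Let's trace through this code step by step.

Initialize: data = [4, 5, 8, 12, 14, 20]
Initialize: start = 0
Initialize: end = 5
Initialize: n_items = 0
Entering loop: while start < end:
After iteration 1: start = 0, end = 4, n_items = 1
After iteration 2: start = 1, end = 4, n_items = 2
After iteration 3: start = 2, end = 4, n_items = 3
After iteration 4: start = 3, end = 4, n_items = 4
After iteration 5: start = 3, end = 3, n_items = 5
Loop ends.

Final answer: 5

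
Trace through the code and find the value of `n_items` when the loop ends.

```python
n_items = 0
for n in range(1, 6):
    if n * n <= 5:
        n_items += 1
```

Let's trace through this code step by step.

Initialize: n_items = 0
Entering loop: for n in range(1, 6):
After iteration 1: n = 1, n_items = 1
After iteration 2: n = 2, n_items = 2
After iteration 3: n = 3, n_items = 2
After iteration 4: n = 4, n_items = 2
After iteration 5: n = 5, n_items = 2
Loop ends.

Final answer: 2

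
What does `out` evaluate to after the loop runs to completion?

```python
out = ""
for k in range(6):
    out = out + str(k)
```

Let's trace through this code step by step.

Initialize: out = ''
Entering loop: for k in range(6):
After iteration 1: k = 0, out = '0'
After iteration 2: k = 1, out = '01'
After iteration 3: k = 2, out = '012'
After iteration 4: k = 3, out = '0123'
After iteration 5: k = 4, out = '01234'
After iteration 6: k = 5, out = '012345'
Loop ends.

Final answer: '012345'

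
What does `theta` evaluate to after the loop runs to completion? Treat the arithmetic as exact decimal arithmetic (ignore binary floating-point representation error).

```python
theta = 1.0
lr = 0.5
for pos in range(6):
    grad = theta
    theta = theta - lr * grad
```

Let's trace through this code step by step.

Initialize: theta = 1.0
Initialize: lr = 0.5
Entering loop: for pos in range(6):
After iteration 1: pos = 0, theta = 0.5, grad = 1.0
After iteration 2: pos = 1, theta = 0.25, grad = 0.5
After iteration 3: pos = 2, theta = 0.125, grad = 0.25
After iteration 4: pos = 3, theta = 0.0625, grad = 0.125
After iteration 5: pos = 4, theta = 0.03125, grad = 0.0625
After iteration 6: pos = 5, theta = 0.015625, grad = 0.03125
Loop ends.

Final answer: 0.015625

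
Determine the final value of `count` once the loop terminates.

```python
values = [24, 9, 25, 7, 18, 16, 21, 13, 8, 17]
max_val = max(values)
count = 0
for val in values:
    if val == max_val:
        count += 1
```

Let's trace through this code step by step.

Initialize: values = [24, 9, 25, 7, 18, 16, 21, 13, 8, 17]
Initialize: max_val = 25
Initialize: count = 0
Entering loop: for val in values:
After iteration 1: val = 24, count = 0
After iteration 2: val = 9, count = 0
After iteration 3: val = 25, count = 1
After iteration 4: val = 7, count = 1
After iteration 5: val = 18, count = 1
After iteration 6: val = 16, count = 1
After iteration 7: val = 21, count = 1
After iteration 8: val = 13, count = 1
After iteration 9: val = 8, count = 1
After iteration 10: val = 17, count = 1
Loop ends.

Final answer: 1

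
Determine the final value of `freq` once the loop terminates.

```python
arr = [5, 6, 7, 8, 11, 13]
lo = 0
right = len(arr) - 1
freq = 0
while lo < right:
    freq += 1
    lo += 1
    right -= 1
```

Let's trace through this code step by step.

Initialize: arr = [5, 6, 7, 8, 11, 13]
Initialize: lo = 0
Initialize: right = 5
Initialize: freq = 0
Entering loop: while lo < right:
After iteration 1: lo = 1, right = 4, freq = 1
After iteration 2: lo = 2, right = 3, freq = 2
After iteration 3: lo = 3, right = 2, freq = 3
Loop ends.

Final answer: 3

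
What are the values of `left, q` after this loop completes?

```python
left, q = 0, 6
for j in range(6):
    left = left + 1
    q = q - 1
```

Let's trace through this code step by step.

Initialize: left = 0
Initialize: q = 6
Entering loop: for j in range(6):
After iteration 1: j = 0, left = 1, q = 5
After iteration 2: j = 1, left = 2, q = 4
After iteration 3: j = 2, left = 3, q = 3
After iteration 4: j = 3, left = 4, q = 2
After iteration 5: j = 4, left = 5, q = 1
After iteration 6: j = 5, left = 6, q = 0
Loop ends.

Final answer: 6, 0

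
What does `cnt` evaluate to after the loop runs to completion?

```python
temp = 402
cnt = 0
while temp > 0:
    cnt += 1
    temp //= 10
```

Let's trace through this code step by step.

Initialize: temp = 402
Initialize: cnt = 0
Entering loop: while temp > 0:
After iteration 1: temp = 40, cnt = 1
After iteration 2: temp = 4, cnt = 2
After iteration 3: temp = 0, cnt = 3
Loop ends.

Final answer: 3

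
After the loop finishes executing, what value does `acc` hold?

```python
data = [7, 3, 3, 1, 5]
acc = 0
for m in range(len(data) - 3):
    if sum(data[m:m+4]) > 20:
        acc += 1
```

Let's trace through this code step by step.

Initialize: data = [7, 3, 3, 1, 5]
Initialize: acc = 0
Entering loop: for m in range(len(data) - 3):
After iteration 1: m = 0, acc = 0
After iteration 2: m = 1, acc = 0
Loop ends.

Final answer: 0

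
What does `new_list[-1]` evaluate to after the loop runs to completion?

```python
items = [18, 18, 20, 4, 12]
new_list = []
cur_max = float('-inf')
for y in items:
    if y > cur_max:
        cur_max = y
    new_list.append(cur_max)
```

Let's trace through this code step by step.

Initialize: items = [18, 18, 20, 4, 12]
Initialize: new_list = []
Initialize: cur_max = -inf
Entering loop: for y in items:
After iteration 1: y = 18, new_list = [18], cur_max = 18
After iteration 2: y = 18, new_list = [18, 18], cur_max = 18
After iteration 3: y = 20, new_list = [18, 18, 20], cur_max = 20
After iteration 4: y = 4, new_list = [18, 18, 20, 20], cur_max = 20
After iteration 5: y = 12, new_list = [18, 18, 20, 20, 20], cur_max = 20
Loop ends.
new_list[-1] = 20

Final answer: 20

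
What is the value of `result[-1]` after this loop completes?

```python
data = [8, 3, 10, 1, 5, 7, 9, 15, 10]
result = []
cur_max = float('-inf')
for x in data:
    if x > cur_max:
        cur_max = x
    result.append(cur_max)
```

Let's trace through this code step by step.

Initialize: data = [8, 3, 10, 1, 5, 7, 9, 15, 10]
Initialize: result = []
Initialize: cur_max = -inf
Entering loop: for x in data:
After iteration 1: x = 8, result = [8], cur_max = 8
After iteration 2: x = 3, result = [8, 8], cur_max = 8
After iteration 3: x = 10, result = [8, 8, 10], cur_max = 10
After iteration 4: x = 1, result = [8, 8, 10, 10], cur_max = 10
After iteration 5: x = 5, result = [8, 8, 10, 10, 10], cur_max = 10
After iteration 6: x = 7, result = [8, 8, 10, 10, 10, 10], cur_max = 10
After iteration 7: x = 9, result = [8, 8, 10, 10, 10, 10, 10], cur_max = 10
After iteration 8: x = 15, result = [8, 8, 10, 10, 10, 10, 10, 15], cur_max = 15
After iteration 9: x = 10, result = [8, 8, 10, 10, 10, 10, 10, 15, 15], cur_max = 15
Loop ends.
result[-1] = 15

Final answer: 15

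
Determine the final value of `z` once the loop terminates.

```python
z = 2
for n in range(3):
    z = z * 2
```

Let's trace through this code step by step.

Initialize: z = 2
Entering loop: for n in range(3):
After iteration 1: n = 0, z = 4
After iteration 2: n = 1, z = 8
After iteration 3: n = 2, z = 16
Loop ends.

Final answer: 16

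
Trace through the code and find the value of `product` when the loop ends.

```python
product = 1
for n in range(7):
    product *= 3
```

Let's trace through this code step by step.

Initialize: product = 1
Entering loop: for n in range(7):
After iteration 1: n = 0, product = 3
After iteration 2: n = 1, product = 9
After iteration 3: n = 2, product = 27
After iteration 4: n = 3, product = 81
After iteration 5: n = 4, product = 243
After iteration 6: n = 5, product = 729
After iteration 7: n = 6, product = 2187
Loop ends.

Final answer: 2187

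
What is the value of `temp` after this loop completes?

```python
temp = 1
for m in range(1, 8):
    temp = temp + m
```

Let's trace through this code step by step.

Initialize: temp = 1
Entering loop: for m in range(1, 8):
After iteration 1: m = 1, temp = 2
After iteration 2: m = 2, temp = 4
After iteration 3: m = 3, temp = 7
After iteration 4: m = 4, temp = 11
After iteration 5: m = 5, temp = 16
After iteration 6: m = 6, temp = 22
After iteration 7: m = 7, temp = 29
Loop ends.

Final answer: 29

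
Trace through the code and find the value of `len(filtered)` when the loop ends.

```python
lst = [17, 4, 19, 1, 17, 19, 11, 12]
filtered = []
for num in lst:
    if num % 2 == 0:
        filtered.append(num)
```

Let's trace through this code step by step.

Initialize: lst = [17, 4, 19, 1, 17, 19, 11, 12]
Initialize: filtered = []
Entering loop: for num in lst:
After iteration 1: num = 17, filtered = []
After iteration 2: num = 4, filtered = [4]
After iteration 3: num = 19, filtered = [4]
After iteration 4: num = 1, filtered = [4]
After iteration 5: num = 17, filtered = [4]
After iteration 6: num = 19, filtered = [4]
After iteration 7: num = 11, filtered = [4]
After iteration 8: num = 12, filtered = [4, 12]
Loop ends.
len(filtered) = 2

Final answer: 2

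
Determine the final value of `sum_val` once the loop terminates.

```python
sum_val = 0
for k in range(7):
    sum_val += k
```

Let's trace through this code step by step.

Initialize: sum_val = 0
Entering loop: for k in range(7):
After iteration 1: k = 0, sum_val = 0
After iteration 2: k = 1, sum_val = 1
After iteration 3: k = 2, sum_val = 3
After iteration 4: k = 3, sum_val = 6
After iteration 5: k = 4, sum_val = 10
After iteration 6: k = 5, sum_val = 15
After iteration 7: k = 6, sum_val = 21
Loop ends.

Final answer: 21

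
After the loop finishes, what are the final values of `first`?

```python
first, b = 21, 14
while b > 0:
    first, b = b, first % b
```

Let's trace through this code step by step.

Initialize: first = 21
Initialize: b = 14
Entering loop: while b > 0:
After iteration 1: first = 14, b = 7
After iteration 2: first = 7, b = 0
Loop ends.

Final answer: 7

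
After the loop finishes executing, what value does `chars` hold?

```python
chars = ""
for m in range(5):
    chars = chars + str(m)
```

Let's trace through this code step by step.

Initialize: chars = ''
Entering loop: for m in range(5):
After iteration 1: m = 0, chars = '0'
After iteration 2: m = 1, chars = '01'
After iteration 3: m = 2, chars = '012'
After iteration 4: m = 3, chars = '0123'
After iteration 5: m = 4, chars = '01234'
Loop ends.

Final answer: '01234'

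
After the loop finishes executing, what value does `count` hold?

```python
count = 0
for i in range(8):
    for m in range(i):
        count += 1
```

Let's trace through this code step by step.

Initialize: count = 0
Entering loop: for i in range(8):
After iteration 1: i = 0, count = 0
After iteration 2: i = 1, count = 1, m = 0
After iteration 3: i = 2, count = 3, m = 1
After iteration 4: i = 3, count = 6, m = 2
After iteration 5: i = 4, count = 10, m = 3
After iteration 6: i = 5, count = 15, m = 4
After iteration 7: i = 6, count = 21, m = 5
After iteration 8: i = 7, count = 28, m = 6
Loop ends.

Final answer: 28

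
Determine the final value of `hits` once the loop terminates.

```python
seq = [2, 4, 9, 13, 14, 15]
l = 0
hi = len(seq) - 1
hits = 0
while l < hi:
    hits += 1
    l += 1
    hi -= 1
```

Let's trace through this code step by step.

Initialize: seq = [2, 4, 9, 13, 14, 15]
Initialize: l = 0
Initialize: hi = 5
Initialize: hits = 0
Entering loop: while l < hi:
After iteration 1: l = 1, hi = 4, hits = 1
After iteration 2: l = 2, hi = 3, hits = 2
After iteration 3: l = 3, hi = 2, hits = 3
Loop ends.

Final answer: 3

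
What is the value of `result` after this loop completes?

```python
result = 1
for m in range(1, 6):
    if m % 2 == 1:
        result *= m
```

Let's trace through this code step by step.

Initialize: result = 1
Entering loop: for m in range(1, 6):
After iteration 1: m = 1, result = 1
After iteration 2: m = 2, result = 1
After iteration 3: m = 3, result = 3
After iteration 4: m = 4, result = 3
After iteration 5: m = 5, result = 15
Loop ends.

Final answer: 15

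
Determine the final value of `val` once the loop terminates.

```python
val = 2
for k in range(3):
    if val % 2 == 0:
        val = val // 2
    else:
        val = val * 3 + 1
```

Let's trace through this code step by step.

Initialize: val = 2
Entering loop: for k in range(3):
After iteration 1: k = 0, val = 1
After iteration 2: k = 1, val = 4
After iteration 3: k = 2, val = 2
Loop ends.

Final answer: 2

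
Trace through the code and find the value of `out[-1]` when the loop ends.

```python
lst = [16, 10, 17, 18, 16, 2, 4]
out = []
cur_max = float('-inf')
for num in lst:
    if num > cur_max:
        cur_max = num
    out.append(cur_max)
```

Let's trace through this code step by step.

Initialize: lst = [16, 10, 17, 18, 16, 2, 4]
Initialize: out = []
Initialize: cur_max = -inf
Entering loop: for num in lst:
After iteration 1: num = 16, out = [16], cur_max = 16
After iteration 2: num = 10, out = [16, 16], cur_max = 16
After iteration 3: num = 17, out = [16, 16, 17], cur_max = 17
After iteration 4: num = 18, out = [16, 16, 17, 18], cur_max = 18
After iteration 5: num = 16, out = [16, 16, 17, 18, 18], cur_max = 18
After iteration 6: num = 2, out = [16, 16, 17, 18, 18, 18], cur_max = 18
After iteration 7: num = 4, out = [16, 16, 17, 18, 18, 18, 18], cur_max = 18
Loop ends.
out[-1] = 18

Final answer: 18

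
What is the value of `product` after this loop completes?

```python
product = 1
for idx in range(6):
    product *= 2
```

Let's trace through this code step by step.

Initialize: product = 1
Entering loop: for idx in range(6):
After iteration 1: idx = 0, product = 2
After iteration 2: idx = 1, product = 4
After iteration 3: idx = 2, product = 8
After iteration 4: idx = 3, product = 16
After iteration 5: idx = 4, product = 32
After iteration 6: idx = 5, product = 64
Loop ends.

Final answer: 64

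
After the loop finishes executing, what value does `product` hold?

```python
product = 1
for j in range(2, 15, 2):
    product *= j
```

Let's trace through this code step by step.

Initialize: product = 1
Entering loop: for j in range(2, 15, 2):
After iteration 1: j = 2, product = 2
After iteration 2: j = 4, product = 8
After iteration 3: j = 6, product = 48
After iteration 4: j = 8, product = 384
After iteration 5: j = 10, product = 3840
After iteration 6: j = 12, product = 46080
After iteration 7: j = 14, product = 645120
Loop ends.

Final answer: 645120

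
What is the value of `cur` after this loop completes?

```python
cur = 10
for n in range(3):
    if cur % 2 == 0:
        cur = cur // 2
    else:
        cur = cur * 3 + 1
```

Let's trace through this code step by step.

Initialize: cur = 10
Entering loop: for n in range(3):
After iteration 1: n = 0, cur = 5
After iteration 2: n = 1, cur = 16
After iteration 3: n = 2, cur = 8
Loop ends.

Final answer: 8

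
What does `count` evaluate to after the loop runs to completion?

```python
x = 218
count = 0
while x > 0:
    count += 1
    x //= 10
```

Let's trace through this code step by step.

Initialize: x = 218
Initialize: count = 0
Entering loop: while x > 0:
After iteration 1: x = 21, count = 1
After iteration 2: x = 2, count = 2
After iteration 3: x = 0, count = 3
Loop ends.

Final answer: 3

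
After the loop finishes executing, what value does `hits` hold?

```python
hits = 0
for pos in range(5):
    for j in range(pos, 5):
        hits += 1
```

Let's trace through this code step by step.

Initialize: hits = 0
Entering loop: for pos in range(5):
After iteration 1: pos = 0, hits = 5
After iteration 2: pos = 1, hits = 9
After iteration 3: pos = 2, hits = 12
After iteration 4: pos = 3, hits = 14
After iteration 5: pos = 4, hits = 15
Loop ends.

Final answer: 15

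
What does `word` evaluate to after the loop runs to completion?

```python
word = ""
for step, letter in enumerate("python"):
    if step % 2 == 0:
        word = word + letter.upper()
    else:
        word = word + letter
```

Let's trace through this code step by step.

Initialize: word = ''
Entering loop: for step, letter in enumerate("python"):
After iteration 1: step = 0, letter = 'p', word = 'P'
After iteration 2: step = 1, letter = 'y', word = 'Py'
After iteration 3: step = 2, letter = 't', word = 'PyT'
After iteration 4: step = 3, letter = 'h', word = 'PyTh'
After iteration 5: step = 4, letter = 'o', word = 'PyThO'
After iteration 6: step = 5, letter = 'n', word = 'PyThOn'
Loop ends.

Final answer: 'PyThOn'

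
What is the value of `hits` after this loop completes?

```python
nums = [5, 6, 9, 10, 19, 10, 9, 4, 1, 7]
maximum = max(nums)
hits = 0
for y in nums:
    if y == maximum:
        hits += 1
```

Let's trace through this code step by step.

Initialize: nums = [5, 6, 9, 10, 19, 10, 9, 4, 1, 7]
Initialize: maximum = 19
Initialize: hits = 0
Entering loop: for y in nums:
After iteration 1: y = 5, hits = 0
After iteration 2: y = 6, hits = 0
After iteration 3: y = 9, hits = 0
After iteration 4: y = 10, hits = 0
After iteration 5: y = 19, hits = 1
After iteration 6: y = 10, hits = 1
After iteration 7: y = 9, hits = 1
After iteration 8: y = 4, hits = 1
After iteration 9: y = 1, hits = 1
After iteration 10: y = 7, hits = 1
Loop ends.

Final answer: 1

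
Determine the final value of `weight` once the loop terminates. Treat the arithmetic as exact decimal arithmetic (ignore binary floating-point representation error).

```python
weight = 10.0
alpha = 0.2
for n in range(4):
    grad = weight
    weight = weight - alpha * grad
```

Let's trace through this code step by step.

Initialize: weight = 10.0
Initialize: alpha = 0.2
Entering loop: for n in range(4):
After iteration 1: n = 0, weight = 8.0, grad = 10.0
After iteration 2: n = 1, weight = 6.4, grad = 8.0
After iteration 3: n = 2, weight = 5.12, grad = 6.4
After iteration 4: n = 3, weight = 4.096, grad = 5.12
Loop ends.

Final answer: 4.096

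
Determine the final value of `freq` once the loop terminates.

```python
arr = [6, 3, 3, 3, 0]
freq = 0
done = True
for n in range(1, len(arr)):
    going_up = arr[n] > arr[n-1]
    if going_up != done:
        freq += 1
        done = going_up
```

Let's trace through this code step by step.

Initialize: arr = [6, 3, 3, 3, 0]
Initialize: freq = 0
Initialize: done = True
Entering loop: for n in range(1, len(arr)):
After iteration 1: n = 1, freq = 1, done = False
After iteration 2: n = 2, freq = 1, done = False
After iteration 3: n = 3, freq = 1, done = False
After iteration 4: n = 4, freq = 1, done = False
Loop ends.

Final answer: 1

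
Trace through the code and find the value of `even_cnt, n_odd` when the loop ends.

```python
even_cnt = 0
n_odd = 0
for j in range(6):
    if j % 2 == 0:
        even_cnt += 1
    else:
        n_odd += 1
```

Let's trace through this code step by step.

Initialize: even_cnt = 0
Initialize: n_odd = 0
Entering loop: for j in range(6):
After iteration 1: j = 0, even_cnt = 1, n_odd = 0
After iteration 2: j = 1, even_cnt = 1, n_odd = 1
After iteration 3: j = 2, even_cnt = 2, n_odd = 1
After iteration 4: j = 3, even_cnt = 2, n_odd = 2
After iteration 5: j = 4, even_cnt = 3, n_odd = 2
After iteration 6: j = 5, even_cnt = 3, n_odd = 3
Loop ends.

Final answer: 3, 3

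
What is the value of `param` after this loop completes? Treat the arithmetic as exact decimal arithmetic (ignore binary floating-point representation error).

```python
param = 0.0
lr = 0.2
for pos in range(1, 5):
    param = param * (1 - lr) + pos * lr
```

Let's trace through this code step by step.

Initialize: param = 0.0
Initialize: lr = 0.2
Entering loop: for pos in range(1, 5):
After iteration 1: pos = 1, param = 0.2
After iteration 2: pos = 2, param = 0.56
After iteration 3: pos = 3, param = 1.048
After iteration 4: pos = 4, param = 1.6384
Loop ends.

Final answer: 1.6384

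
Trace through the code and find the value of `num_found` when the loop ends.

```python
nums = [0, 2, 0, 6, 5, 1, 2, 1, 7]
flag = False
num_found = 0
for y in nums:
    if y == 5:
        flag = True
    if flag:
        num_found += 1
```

Let's trace through this code step by step.

Initialize: nums = [0, 2, 0, 6, 5, 1, 2, 1, 7]
Initialize: flag = False
Initialize: num_found = 0
Entering loop: for y in nums:
After iteration 1: y = 0, flag = False, num_found = 0
After iteration 2: y = 2, flag = False, num_found = 0
After iteration 3: y = 0, flag = False, num_found = 0
After iteration 4: y = 6, flag = False, num_found = 0
After iteration 5: y = 5, flag = True, num_found = 1
After iteration 6: y = 1, flag = True, num_found = 2
After iteration 7: y = 2, flag = True, num_found = 3
After iteration 8: y = 1, flag = True, num_found = 4
After iteration 9: y = 7, flag = True, num_found = 5
Loop ends.

Final answer: 5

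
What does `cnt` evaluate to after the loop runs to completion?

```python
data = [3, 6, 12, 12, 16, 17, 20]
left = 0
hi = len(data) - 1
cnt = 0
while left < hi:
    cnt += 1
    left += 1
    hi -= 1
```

Let's trace through this code step by step.

Initialize: data = [3, 6, 12, 12, 16, 17, 20]
Initialize: left = 0
Initialize: hi = 6
Initialize: cnt = 0
Entering loop: while left < hi:
After iteration 1: left = 1, hi = 5, cnt = 1
After iteration 2: left = 2, hi = 4, cnt = 2
After iteration 3: left = 3, hi = 3, cnt = 3
Loop ends.

Final answer: 3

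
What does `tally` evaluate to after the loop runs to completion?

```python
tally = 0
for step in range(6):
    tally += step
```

Let's trace through this code step by step.

Initialize: tally = 0
Entering loop: for step in range(6):
After iteration 1: step = 0, tally = 0
After iteration 2: step = 1, tally = 1
After iteration 3: step = 2, tally = 3
After iteration 4: step = 3, tally = 6
After iteration 5: step = 4, tally = 10
After iteration 6: step = 5, tally = 15
Loop ends.

Final answer: 15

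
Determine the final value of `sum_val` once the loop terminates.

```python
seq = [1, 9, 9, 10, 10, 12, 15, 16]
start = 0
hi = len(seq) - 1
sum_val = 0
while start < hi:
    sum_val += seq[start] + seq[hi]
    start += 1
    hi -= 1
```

Let's trace through this code step by step.

Initialize: seq = [1, 9, 9, 10, 10, 12, 15, 16]
Initialize: start = 0
Initialize: hi = 7
Initialize: sum_val = 0
Entering loop: while start < hi:
After iteration 1: start = 1, hi = 6, sum_val = 17
After iteration 2: start = 2, hi = 5, sum_val = 41
After iteration 3: start = 3, hi = 4, sum_val = 62
After iteration 4: start = 4, hi = 3, sum_val = 82
Loop ends.

Final answer: 82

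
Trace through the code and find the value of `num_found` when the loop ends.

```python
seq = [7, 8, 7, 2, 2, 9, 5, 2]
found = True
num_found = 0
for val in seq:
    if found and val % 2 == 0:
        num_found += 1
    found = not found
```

Let's trace through this code step by step.

Initialize: seq = [7, 8, 7, 2, 2, 9, 5, 2]
Initialize: found = True
Initialize: num_found = 0
Entering loop: for val in seq:
After iteration 1: val = 7, found = False, num_found = 0
After iteration 2: val = 8, found = True, num_found = 0
After iteration 3: val = 7, found = False, num_found = 0
After iteration 4: val = 2, found = True, num_found = 0
After iteration 5: val = 2, found = False, num_found = 1
After iteration 6: val = 9, found = True, num_found = 1
After iteration 7: val = 5, found = False, num_found = 1
After iteration 8: val = 2, found = True, num_found = 1
Loop ends.

Final answer: 1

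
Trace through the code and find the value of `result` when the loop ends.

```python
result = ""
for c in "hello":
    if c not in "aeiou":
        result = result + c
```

Let's trace through this code step by step.

Initialize: result = ''
Entering loop: for c in "hello":
After iteration 1: c = 'h', result = 'h'
After iteration 2: c = 'e', result = 'h'
After iteration 3: c = 'l', result = 'hl'
After iteration 4: c = 'l', result = 'hll'
After iteration 5: c = 'o', result = 'hll'
Loop ends.

Final answer: 'hll'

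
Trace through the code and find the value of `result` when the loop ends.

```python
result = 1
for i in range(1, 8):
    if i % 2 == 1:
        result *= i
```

Let's trace through this code step by step.

Initialize: result = 1
Entering loop: for i in range(1, 8):
After iteration 1: i = 1, result = 1
After iteration 2: i = 2, result = 1
After iteration 3: i = 3, result = 3
After iteration 4: i = 4, result = 3
After iteration 5: i = 5, result = 15
After iteration 6: i = 6, result = 15
After iteration 7: i = 7, result = 105
Loop ends.

Final answer: 105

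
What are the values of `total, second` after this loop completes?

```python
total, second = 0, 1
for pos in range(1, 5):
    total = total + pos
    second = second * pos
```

Let's trace through this code step by step.

Initialize: total = 0
Initialize: second = 1
Entering loop: for pos in range(1, 5):
After iteration 1: pos = 1, total = 1, second = 1
After iteration 2: pos = 2, total = 3, second = 2
After iteration 3: pos = 3, total = 6, second = 6
After iteration 4: pos = 4, total = 10, second = 24
Loop ends.

Final answer: 10, 24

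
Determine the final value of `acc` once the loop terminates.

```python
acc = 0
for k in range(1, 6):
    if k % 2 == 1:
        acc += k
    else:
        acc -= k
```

Let's trace through this code step by step.

Initialize: acc = 0
Entering loop: for k in range(1, 6):
After iteration 1: k = 1, acc = 1
After iteration 2: k = 2, acc = -1
After iteration 3: k = 3, acc = 2
After iteration 4: k = 4, acc = -2
After iteration 5: k = 5, acc = 3
Loop ends.

Final answer: 3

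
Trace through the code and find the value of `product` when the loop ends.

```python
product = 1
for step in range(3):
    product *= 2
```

Let's trace through this code step by step.

Initialize: product = 1
Entering loop: for step in range(3):
After iteration 1: step = 0, product = 2
After iteration 2: step = 1, product = 4
After iteration 3: step = 2, product = 8
Loop ends.

Final answer: 8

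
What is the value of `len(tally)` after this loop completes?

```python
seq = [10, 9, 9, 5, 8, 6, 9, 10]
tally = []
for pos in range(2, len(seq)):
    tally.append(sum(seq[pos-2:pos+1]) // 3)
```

Let's trace through this code step by step.

Initialize: seq = [10, 9, 9, 5, 8, 6, 9, 10]
Initialize: tally = []
Entering loop: for pos in range(2, len(seq)):
After iteration 1: pos = 2, tally = [9]
After iteration 2: pos = 3, tally = [9, 7]
After iteration 3: pos = 4, tally = [9, 7, 7]
After iteration 4: pos = 5, tally = [9, 7, 7, 6]
After iteration 5: pos = 6, tally = [9, 7, 7, 6, 7]
After iteration 6: pos = 7, tally = [9, 7, 7, 6, 7, 8]
Loop ends.
len(tally) = 6

Final answer: 6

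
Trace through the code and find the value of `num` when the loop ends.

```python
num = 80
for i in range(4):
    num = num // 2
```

Let's trace through this code step by step.

Initialize: num = 80
Entering loop: for i in range(4):
After iteration 1: i = 0, num = 40
After iteration 2: i = 1, num = 20
After iteration 3: i = 2, num = 10
After iteration 4: i = 3, num = 5
Loop ends.

Final answer: 5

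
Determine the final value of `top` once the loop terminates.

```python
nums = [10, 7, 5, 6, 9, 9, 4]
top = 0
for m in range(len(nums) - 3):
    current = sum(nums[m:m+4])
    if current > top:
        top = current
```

Let's trace through this code step by step.

Initialize: nums = [10, 7, 5, 6, 9, 9, 4]
Initialize: top = 0
Entering loop: for m in range(len(nums) - 3):
After iteration 1: m = 0, top = 28, current = 28
After iteration 2: m = 1, top = 28, current = 27
After iteration 3: m = 2, top = 29, current = 29
After iteration 4: m = 3, top = 29, current = 28
Loop ends.

Final answer: 29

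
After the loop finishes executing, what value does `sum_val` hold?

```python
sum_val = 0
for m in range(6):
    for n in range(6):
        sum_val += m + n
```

Let's trace through this code step by step.

Initialize: sum_val = 0
Entering loop: for m in range(6):
After iteration 1: m = 0, sum_val = 15
After iteration 2: m = 1, sum_val = 36
After iteration 3: m = 2, sum_val = 63
After iteration 4: m = 3, sum_val = 96
After iteration 5: m = 4, sum_val = 135
After iteration 6: m = 5, sum_val = 180
Loop ends.

Final answer: 180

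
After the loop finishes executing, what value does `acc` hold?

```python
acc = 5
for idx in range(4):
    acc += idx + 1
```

Let's trace through this code step by step.

Initialize: acc = 5
Entering loop: for idx in range(4):
After iteration 1: idx = 0, acc = 6
After iteration 2: idx = 1, acc = 8
After iteration 3: idx = 2, acc = 11
After iteration 4: idx = 3, acc = 15
Loop ends.

Final answer: 15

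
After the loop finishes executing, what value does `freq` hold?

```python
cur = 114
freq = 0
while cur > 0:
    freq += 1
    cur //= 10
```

Let's trace through this code step by step.

Initialize: cur = 114
Initialize: freq = 0
Entering loop: while cur > 0:
After iteration 1: cur = 11, freq = 1
After iteration 2: cur = 1, freq = 2
After iteration 3: cur = 0, freq = 3
Loop ends.

Final answer: 3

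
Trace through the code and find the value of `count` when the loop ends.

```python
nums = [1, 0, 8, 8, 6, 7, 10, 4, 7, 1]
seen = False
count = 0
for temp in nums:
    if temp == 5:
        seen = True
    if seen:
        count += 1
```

Let's trace through this code step by step.

Initialize: nums = [1, 0, 8, 8, 6, 7, 10, 4, 7, 1]
Initialize: seen = False
Initialize: count = 0
Entering loop: for temp in nums:
After iteration 1: temp = 1, count = 0
After iteration 2: temp = 0, count = 0
After iteration 3: temp = 8, count = 0
After iteration 4: temp = 8, count = 0
After iteration 5: temp = 6, count = 0
After iteration 6: temp = 7, count = 0
After iteration 7: temp = 10, count = 0
After iteration 8: temp = 4, count = 0
After iteration 9: temp = 7, count = 0
After iteration 10: temp = 1, count = 0
Loop ends.

Final answer: 0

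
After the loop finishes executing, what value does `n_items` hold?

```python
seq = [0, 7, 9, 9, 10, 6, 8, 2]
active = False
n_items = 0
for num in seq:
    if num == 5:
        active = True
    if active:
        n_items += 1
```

Let's trace through this code step by step.

Initialize: seq = [0, 7, 9, 9, 10, 6, 8, 2]
Initialize: active = False
Initialize: n_items = 0
Entering loop: for num in seq:
After iteration 1: num = 0, n_items = 0
After iteration 2: num = 7, n_items = 0
After iteration 3: num = 9, n_items = 0
After iteration 4: num = 9, n_items = 0
After iteration 5: num = 10, n_items = 0
After iteration 6: num = 6, n_items = 0
After iteration 7: num = 8, n_items = 0
After iteration 8: num = 2, n_items = 0
Loop ends.

Final answer: 0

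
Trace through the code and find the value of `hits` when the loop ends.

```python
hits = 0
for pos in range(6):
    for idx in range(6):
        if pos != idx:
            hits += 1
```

Let's trace through this code step by step.

Initialize: hits = 0
Entering loop: for pos in range(6):
After iteration 1: pos = 0, hits = 5
After iteration 2: pos = 1, hits = 10
After iteration 3: pos = 2, hits = 15
After iteration 4: pos = 3, hits = 20
After iteration 5: pos = 4, hits = 25
After iteration 6: pos = 5, hits = 30
Loop ends.

Final answer: 30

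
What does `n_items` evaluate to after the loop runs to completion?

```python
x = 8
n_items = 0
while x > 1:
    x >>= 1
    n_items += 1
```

Let's trace through this code step by step.

Initialize: x = 8
Initialize: n_items = 0
Entering loop: while x > 1:
After iteration 1: x = 4, n_items = 1
After iteration 2: x = 2, n_items = 2
After iteration 3: x = 1, n_items = 3
Loop ends.

Final answer: 3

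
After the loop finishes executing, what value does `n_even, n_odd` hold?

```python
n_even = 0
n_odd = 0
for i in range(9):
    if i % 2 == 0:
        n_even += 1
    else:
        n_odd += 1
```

Let's trace through this code step by step.

Initialize: n_even = 0
Initialize: n_odd = 0
Entering loop: for i in range(9):
After iteration 1: i = 0, n_even = 1, n_odd = 0
After iteration 2: i = 1, n_even = 1, n_odd = 1
After iteration 3: i = 2, n_even = 2, n_odd = 1
After iteration 4: i = 3, n_even = 2, n_odd = 2
After iteration 5: i = 4, n_even = 3, n_odd = 2
After iteration 6: i = 5, n_even = 3, n_odd = 3
After iteration 7: i = 6, n_even = 4, n_odd = 3
After iteration 8: i = 7, n_even = 4, n_odd = 4
After iteration 9: i = 8, n_even = 5, n_odd = 4
Loop ends.

Final answer: 5, 4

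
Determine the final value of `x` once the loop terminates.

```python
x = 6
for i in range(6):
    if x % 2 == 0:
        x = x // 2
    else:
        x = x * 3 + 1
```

Let's trace through this code step by step.

Initialize: x = 6
Entering loop: for i in range(6):
After iteration 1: i = 0, x = 3
After iteration 2: i = 1, x = 10
After iteration 3: i = 2, x = 5
After iteration 4: i = 3, x = 16
After iteration 5: i = 4, x = 8
After iteration 6: i = 5, x = 4
Loop ends.

Final answer: 4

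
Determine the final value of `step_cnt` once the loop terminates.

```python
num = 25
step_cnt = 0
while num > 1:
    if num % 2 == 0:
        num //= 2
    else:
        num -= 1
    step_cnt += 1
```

Let's trace through this code step by step.

Initialize: num = 25
Initialize: step_cnt = 0
Entering loop: while num > 1:
After iteration 1: num = 24, step_cnt = 1
After iteration 2: num = 12, step_cnt = 2
After iteration 3: num = 6, step_cnt = 3
After iteration 4: num = 3, step_cnt = 4
After iteration 5: num = 2, step_cnt = 5
After iteration 6: num = 1, step_cnt = 6
Loop ends.

Final answer: 6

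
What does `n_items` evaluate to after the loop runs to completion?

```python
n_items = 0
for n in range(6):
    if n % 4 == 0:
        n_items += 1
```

Let's trace through this code step by step.

Initialize: n_items = 0
Entering loop: for n in range(6):
After iteration 1: n = 0, n_items = 1
After iteration 2: n = 1, n_items = 1
After iteration 3: n = 2, n_items = 1
After iteration 4: n = 3, n_items = 1
After iteration 5: n = 4, n_items = 2
After iteration 6: n = 5, n_items = 2
Loop ends.

Final answer: 2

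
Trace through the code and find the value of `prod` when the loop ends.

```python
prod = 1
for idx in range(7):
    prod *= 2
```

Let's trace through this code step by step.

Initialize: prod = 1
Entering loop: for idx in range(7):
After iteration 1: idx = 0, prod = 2
After iteration 2: idx = 1, prod = 4
After iteration 3: idx = 2, prod = 8
After iteration 4: idx = 3, prod = 16
After iteration 5: idx = 4, prod = 32
After iteration 6: idx = 5, prod = 64
After iteration 7: idx = 6, prod = 128
Loop ends.

Final answer: 128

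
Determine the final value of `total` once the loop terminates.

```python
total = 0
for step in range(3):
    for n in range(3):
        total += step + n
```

Let's trace through this code step by step.

Initialize: total = 0
Entering loop: for step in range(3):
After iteration 1: step = 0, total = 3
After iteration 2: step = 1, total = 9
After iteration 3: step = 2, total = 18
Loop ends.

Final answer: 18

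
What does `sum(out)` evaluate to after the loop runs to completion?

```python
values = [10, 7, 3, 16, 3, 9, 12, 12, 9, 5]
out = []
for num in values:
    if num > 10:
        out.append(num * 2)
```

Let's trace through this code step by step.

Initialize: values = [10, 7, 3, 16, 3, 9, 12, 12, 9, 5]
Initialize: out = []
Entering loop: for num in values:
After iteration 1: num = 10, out = []
After iteration 2: num = 7, out = []
After iteration 3: num = 3, out = []
After iteration 4: num = 16, out = [32]
After iteration 5: num = 3, out = [32]
After iteration 6: num = 9, out = [32]
After iteration 7: num = 12, out = [32, 24]
After iteration 8: num = 12, out = [32, 24, 24]
After iteration 9: num = 9, out = [32, 24, 24]
After iteration 10: num = 5, out = [32, 24, 24]
Loop ends.
sum(out) = 80

Final answer: 80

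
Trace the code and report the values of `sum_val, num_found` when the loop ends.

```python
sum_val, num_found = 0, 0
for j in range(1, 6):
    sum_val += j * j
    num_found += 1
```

Let's trace through this code step by step.

Initialize: sum_val = 0
Initialize: num_found = 0
Entering loop: for j in range(1, 6):
After iteration 1: j = 1, sum_val = 1, num_found = 1
After iteration 2: j = 2, sum_val = 5, num_found = 2
After iteration 3: j = 3, sum_val = 14, num_found = 3
After iteration 4: j = 4, sum_val = 30, num_found = 4
After iteration 5: j = 5, sum_val = 55, num_found = 5
Loop ends.

Final answer: 55, 5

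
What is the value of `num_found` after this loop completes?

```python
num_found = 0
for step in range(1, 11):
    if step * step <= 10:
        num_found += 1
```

Let's trace through this code step by step.

Initialize: num_found = 0
Entering loop: for step in range(1, 11):
After iteration 1: step = 1, num_found = 1
After iteration 2: step = 2, num_found = 2
After iteration 3: step = 3, num_found = 3
After iteration 4: step = 4, num_found = 3
After iteration 5: step = 5, num_found = 3
After iteration 6: step = 6, num_found = 3
After iteration 7: step = 7, num_found = 3
After iteration 8: step = 8, num_found = 3
After iteration 9: step = 9, num_found = 3
After iteration 10: step = 10, num_found = 3
Loop ends.

Final answer: 3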